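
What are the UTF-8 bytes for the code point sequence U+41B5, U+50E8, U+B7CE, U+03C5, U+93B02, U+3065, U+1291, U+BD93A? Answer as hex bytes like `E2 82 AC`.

E4 86 B5 E5 83 A8 EB 9F 8E CF 85 F2 93 AC 82 E3 81 A5 E1 8A 91 F2 BD A4 BA

U+41B5: 3-byte form → E4 86 B5.
U+50E8: 3-byte form → E5 83 A8.
U+B7CE: 3-byte form → EB 9F 8E.
U+03C5: 2-byte form → CF 85.
U+93B02: 4-byte form → F2 93 AC 82.
U+3065: 3-byte form → E3 81 A5.
U+1291: 3-byte form → E1 8A 91.
U+BD93A: 4-byte form → F2 BD A4 BA.
Concatenated (25 bytes): E4 86 B5 E5 83 A8 EB 9F 8E CF 85 F2 93 AC 82 E3 81 A5 E1 8A 91 F2 BD A4 BA.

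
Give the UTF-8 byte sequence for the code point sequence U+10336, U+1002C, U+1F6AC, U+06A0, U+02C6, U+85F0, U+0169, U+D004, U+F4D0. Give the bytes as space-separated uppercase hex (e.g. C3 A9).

U+10336: 4-byte form → F0 90 8C B6.
U+1002C: 4-byte form → F0 90 80 AC.
U+1F6AC: 4-byte form → F0 9F 9A AC.
U+06A0: 2-byte form → DA A0.
U+02C6: 2-byte form → CB 86.
U+85F0: 3-byte form → E8 97 B0.
U+0169: 2-byte form → C5 A9.
U+D004: 3-byte form → ED 80 84.
U+F4D0: 3-byte form → EF 93 90.
Concatenated (27 bytes): F0 90 8C B6 F0 90 80 AC F0 9F 9A AC DA A0 CB 86 E8 97 B0 C5 A9 ED 80 84 EF 93 90.

F0 90 8C B6 F0 90 80 AC F0 9F 9A AC DA A0 CB 86 E8 97 B0 C5 A9 ED 80 84 EF 93 90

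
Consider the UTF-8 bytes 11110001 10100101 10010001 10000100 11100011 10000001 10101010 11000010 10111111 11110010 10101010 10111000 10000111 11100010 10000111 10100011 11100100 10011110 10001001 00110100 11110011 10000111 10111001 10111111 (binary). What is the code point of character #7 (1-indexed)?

U+0034

Offset 0: leading byte 0xF1 = 11110001 → 4-byte char #1 = F1 A5 91 84.
Offset 4: leading byte 0xE3 = 11100011 → 3-byte char #2 = E3 81 AA.
Offset 7: leading byte 0xC2 = 11000010 → 2-byte char #3 = C2 BF.
Offset 9: leading byte 0xF2 = 11110010 → 4-byte char #4 = F2 AA B8 87.
Offset 13: leading byte 0xE2 = 11100010 → 3-byte char #5 = E2 87 A3.
Offset 16: leading byte 0xE4 = 11100100 → 3-byte char #6 = E4 9E 89.
Offset 19: leading byte 0x34 = 00110100 → 1-byte char #7 = 34.
Leading byte 0x34 = 00110100 matches 0xxxxxxx → 1-byte sequence.
Byte 1: 0x34 = 00110100, payload 0110100 (7 bits).
Concatenate: 0110100 = 0x34 (7 bits → U+0034).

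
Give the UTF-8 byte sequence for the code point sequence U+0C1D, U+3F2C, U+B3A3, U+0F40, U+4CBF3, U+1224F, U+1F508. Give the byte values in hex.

E0 B0 9D E3 BC AC EB 8E A3 E0 BD 80 F1 8C AF B3 F0 92 89 8F F0 9F 94 88

U+0C1D: 3-byte form → E0 B0 9D.
U+3F2C: 3-byte form → E3 BC AC.
U+B3A3: 3-byte form → EB 8E A3.
U+0F40: 3-byte form → E0 BD 80.
U+4CBF3: 4-byte form → F1 8C AF B3.
U+1224F: 4-byte form → F0 92 89 8F.
U+1F508: 4-byte form → F0 9F 94 88.
Concatenated (24 bytes): E0 B0 9D E3 BC AC EB 8E A3 E0 BD 80 F1 8C AF B3 F0 92 89 8F F0 9F 94 88.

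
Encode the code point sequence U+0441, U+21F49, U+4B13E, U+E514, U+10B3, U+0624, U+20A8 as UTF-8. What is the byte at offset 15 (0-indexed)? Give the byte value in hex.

0xB3

U+0441 → 2-byte form D1 81 at offsets 0–1.
U+21F49 → 4-byte form F0 A1 BD 89 at offsets 2–5.
U+4B13E → 4-byte form F1 8B 84 BE at offsets 6–9.
U+E514 → 3-byte form EE 94 94 at offsets 10–12.
U+10B3 → 3-byte form E1 82 B3 at offsets 13–15.
Offset 15 falls in char 5's range; it's byte 3 of E1 82 B3 = 0xB3.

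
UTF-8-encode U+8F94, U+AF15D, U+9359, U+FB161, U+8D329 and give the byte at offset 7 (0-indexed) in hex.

U+8F94 → 3-byte form E8 BE 94 at offsets 0–2.
U+AF15D → 4-byte form F2 AF 85 9D at offsets 3–6.
U+9359 → 3-byte form E9 8D 99 at offsets 7–9.
Offset 7 falls in char 3's range; it's byte 1 of E9 8D 99 = 0xE9.

0xE9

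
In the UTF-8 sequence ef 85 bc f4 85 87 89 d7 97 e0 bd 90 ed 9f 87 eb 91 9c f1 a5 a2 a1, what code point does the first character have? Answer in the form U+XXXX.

U+F17C

Offset 0: leading byte 0xEF = 11101111 → 3-byte char #1 = EF 85 BC.
Leading byte 0xEF = 11101111 matches 1110xxxx → 3-byte sequence.
Byte 1: 0xEF = 11101111, payload 1111 (4 bits).
Byte 2: 0x85 = 10000101 (10xxxxxx ✓), payload 000101.
Byte 3: 0xBC = 10111100 (10xxxxxx ✓), payload 111100.
Concatenate: 1111000101111100 = 0xF17C (16 bits → U+F17C).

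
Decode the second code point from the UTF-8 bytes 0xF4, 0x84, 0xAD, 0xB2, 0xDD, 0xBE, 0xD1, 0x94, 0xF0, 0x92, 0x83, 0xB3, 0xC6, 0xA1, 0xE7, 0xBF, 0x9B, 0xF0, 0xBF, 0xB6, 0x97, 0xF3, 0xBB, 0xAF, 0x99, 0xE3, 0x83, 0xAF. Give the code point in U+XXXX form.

U+077E

Offset 0: leading byte 0xF4 = 11110100 → 4-byte char #1 = F4 84 AD B2.
Offset 4: leading byte 0xDD = 11011101 → 2-byte char #2 = DD BE.
Leading byte 0xDD = 11011101 matches 110xxxxx → 2-byte sequence.
Byte 1: 0xDD = 11011101, payload 11101 (5 bits).
Byte 2: 0xBE = 10111110 (10xxxxxx ✓), payload 111110.
Concatenate: 11101111110 = 0x77E (11 bits → U+077E).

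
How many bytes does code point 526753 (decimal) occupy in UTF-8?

U+809A1 = 0x809A1. UTF-8 uses 1 byte below 0x80, 2 below 0x800, 3 below 0x10000, 4 up to 0x10FFFF. 0x809A1 is in U+10000–U+10FFFF → 4 bytes.

4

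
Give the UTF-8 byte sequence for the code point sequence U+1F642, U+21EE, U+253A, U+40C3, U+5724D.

U+1F642: 4-byte form → F0 9F 99 82.
U+21EE: 3-byte form → E2 87 AE.
U+253A: 3-byte form → E2 94 BA.
U+40C3: 3-byte form → E4 83 83.
U+5724D: 4-byte form → F1 97 89 8D.
Concatenated (17 bytes): F0 9F 99 82 E2 87 AE E2 94 BA E4 83 83 F1 97 89 8D.

F0 9F 99 82 E2 87 AE E2 94 BA E4 83 83 F1 97 89 8D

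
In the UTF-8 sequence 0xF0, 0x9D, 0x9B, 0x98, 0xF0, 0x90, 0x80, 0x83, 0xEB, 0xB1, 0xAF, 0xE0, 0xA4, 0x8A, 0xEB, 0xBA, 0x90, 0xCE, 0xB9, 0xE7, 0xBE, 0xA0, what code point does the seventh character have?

U+7FA0

Offset 0: leading byte 0xF0 = 11110000 → 4-byte char #1 = F0 9D 9B 98.
Offset 4: leading byte 0xF0 = 11110000 → 4-byte char #2 = F0 90 80 83.
Offset 8: leading byte 0xEB = 11101011 → 3-byte char #3 = EB B1 AF.
Offset 11: leading byte 0xE0 = 11100000 → 3-byte char #4 = E0 A4 8A.
Offset 14: leading byte 0xEB = 11101011 → 3-byte char #5 = EB BA 90.
Offset 17: leading byte 0xCE = 11001110 → 2-byte char #6 = CE B9.
Offset 19: leading byte 0xE7 = 11100111 → 3-byte char #7 = E7 BE A0.
Leading byte 0xE7 = 11100111 matches 1110xxxx → 3-byte sequence.
Byte 1: 0xE7 = 11100111, payload 0111 (4 bits).
Byte 2: 0xBE = 10111110 (10xxxxxx ✓), payload 111110.
Byte 3: 0xA0 = 10100000 (10xxxxxx ✓), payload 100000.
Concatenate: 0111111110100000 = 0x7FA0 (16 bits → U+7FA0).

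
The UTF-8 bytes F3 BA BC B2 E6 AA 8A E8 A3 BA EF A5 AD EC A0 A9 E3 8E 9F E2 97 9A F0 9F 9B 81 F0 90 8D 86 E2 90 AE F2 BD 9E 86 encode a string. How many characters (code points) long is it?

Byte at offset 0: 0xF3 = 11110011 → 4-byte char (#1). Advance 4.
Byte at offset 4: 0xE6 = 11100110 → 3-byte char (#2). Advance 3.
Byte at offset 7: 0xE8 = 11101000 → 3-byte char (#3). Advance 3.
Byte at offset 10: 0xEF = 11101111 → 3-byte char (#4). Advance 3.
Byte at offset 13: 0xEC = 11101100 → 3-byte char (#5). Advance 3.
Byte at offset 16: 0xE3 = 11100011 → 3-byte char (#6). Advance 3.
Byte at offset 19: 0xE2 = 11100010 → 3-byte char (#7). Advance 3.
Byte at offset 22: 0xF0 = 11110000 → 4-byte char (#8). Advance 4.
Byte at offset 26: 0xF0 = 11110000 → 4-byte char (#9). Advance 4.
Byte at offset 30: 0xE2 = 11100010 → 3-byte char (#10). Advance 3.
Byte at offset 33: 0xF2 = 11110010 → 4-byte char (#11). Advance 4.
Reached end at offset 37 after 11 code points.

11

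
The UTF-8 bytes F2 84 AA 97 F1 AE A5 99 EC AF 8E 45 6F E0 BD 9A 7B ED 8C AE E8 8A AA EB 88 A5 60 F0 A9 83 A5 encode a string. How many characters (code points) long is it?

12

Byte at offset 0: 0xF2 = 11110010 → 4-byte char (#1). Advance 4.
Byte at offset 4: 0xF1 = 11110001 → 4-byte char (#2). Advance 4.
Byte at offset 8: 0xEC = 11101100 → 3-byte char (#3). Advance 3.
Byte at offset 11: 0x45 = 01000101 → 1-byte char (#4). Advance 1.
Byte at offset 12: 0x6F = 01101111 → 1-byte char (#5). Advance 1.
Byte at offset 13: 0xE0 = 11100000 → 3-byte char (#6). Advance 3.
Byte at offset 16: 0x7B = 01111011 → 1-byte char (#7). Advance 1.
Byte at offset 17: 0xED = 11101101 → 3-byte char (#8). Advance 3.
Byte at offset 20: 0xE8 = 11101000 → 3-byte char (#9). Advance 3.
Byte at offset 23: 0xEB = 11101011 → 3-byte char (#10). Advance 3.
Byte at offset 26: 0x60 = 01100000 → 1-byte char (#11). Advance 1.
Byte at offset 27: 0xF0 = 11110000 → 4-byte char (#12). Advance 4.
Reached end at offset 31 after 12 code points.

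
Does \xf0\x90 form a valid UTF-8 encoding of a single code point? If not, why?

Leading byte 0xF0 = 11110000 → 4-byte form, but only 2 bytes are present.

invalid (sequence truncated)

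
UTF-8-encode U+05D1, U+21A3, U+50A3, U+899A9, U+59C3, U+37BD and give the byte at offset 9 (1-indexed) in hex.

1-indexed offset 9 is 0-indexed offset 8.
U+05D1 → 2-byte form D7 91 at offsets 0–1.
U+21A3 → 3-byte form E2 86 A3 at offsets 2–4.
U+50A3 → 3-byte form E5 82 A3 at offsets 5–7.
U+899A9 → 4-byte form F2 89 A6 A9 at offsets 8–11.
Offset 8 falls in char 4's range; it's byte 1 of F2 89 A6 A9 = 0xF2.

0xF2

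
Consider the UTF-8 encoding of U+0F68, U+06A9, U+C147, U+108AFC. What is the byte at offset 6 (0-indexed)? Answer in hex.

U+0F68 → 3-byte form E0 BD A8 at offsets 0–2.
U+06A9 → 2-byte form DA A9 at offsets 3–4.
U+C147 → 3-byte form EC 85 87 at offsets 5–7.
Offset 6 falls in char 3's range; it's byte 2 of EC 85 87 = 0x85.

0x85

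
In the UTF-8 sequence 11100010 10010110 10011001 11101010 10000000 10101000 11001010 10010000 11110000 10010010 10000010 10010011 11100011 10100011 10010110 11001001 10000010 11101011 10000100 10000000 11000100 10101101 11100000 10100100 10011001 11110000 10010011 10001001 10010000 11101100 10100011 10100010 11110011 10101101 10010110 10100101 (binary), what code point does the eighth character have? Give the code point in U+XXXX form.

U+012D

Offset 0: leading byte 0xE2 = 11100010 → 3-byte char #1 = E2 96 99.
Offset 3: leading byte 0xEA = 11101010 → 3-byte char #2 = EA 80 A8.
Offset 6: leading byte 0xCA = 11001010 → 2-byte char #3 = CA 90.
Offset 8: leading byte 0xF0 = 11110000 → 4-byte char #4 = F0 92 82 93.
Offset 12: leading byte 0xE3 = 11100011 → 3-byte char #5 = E3 A3 96.
Offset 15: leading byte 0xC9 = 11001001 → 2-byte char #6 = C9 82.
Offset 17: leading byte 0xEB = 11101011 → 3-byte char #7 = EB 84 80.
Offset 20: leading byte 0xC4 = 11000100 → 2-byte char #8 = C4 AD.
Leading byte 0xC4 = 11000100 matches 110xxxxx → 2-byte sequence.
Byte 1: 0xC4 = 11000100, payload 00100 (5 bits).
Byte 2: 0xAD = 10101101 (10xxxxxx ✓), payload 101101.
Concatenate: 00100101101 = 0x12D (11 bits → U+012D).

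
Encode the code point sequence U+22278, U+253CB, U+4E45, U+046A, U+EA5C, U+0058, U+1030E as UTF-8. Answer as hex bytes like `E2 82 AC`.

U+22278: 4-byte form → F0 A2 89 B8.
U+253CB: 4-byte form → F0 A5 8F 8B.
U+4E45: 3-byte form → E4 B9 85.
U+046A: 2-byte form → D1 AA.
U+EA5C: 3-byte form → EE A9 9C.
U+0058: 1-byte form → 58.
U+1030E: 4-byte form → F0 90 8C 8E.
Concatenated (21 bytes): F0 A2 89 B8 F0 A5 8F 8B E4 B9 85 D1 AA EE A9 9C 58 F0 90 8C 8E.

F0 A2 89 B8 F0 A5 8F 8B E4 B9 85 D1 AA EE A9 9C 58 F0 90 8C 8E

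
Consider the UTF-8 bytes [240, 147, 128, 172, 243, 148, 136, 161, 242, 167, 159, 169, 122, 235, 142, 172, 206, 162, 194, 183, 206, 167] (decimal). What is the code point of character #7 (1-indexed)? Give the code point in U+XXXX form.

Offset 0: leading byte 0xF0 = 11110000 → 4-byte char #1 = F0 93 80 AC.
Offset 4: leading byte 0xF3 = 11110011 → 4-byte char #2 = F3 94 88 A1.
Offset 8: leading byte 0xF2 = 11110010 → 4-byte char #3 = F2 A7 9F A9.
Offset 12: leading byte 0x7A = 01111010 → 1-byte char #4 = 7A.
Offset 13: leading byte 0xEB = 11101011 → 3-byte char #5 = EB 8E AC.
Offset 16: leading byte 0xCE = 11001110 → 2-byte char #6 = CE A2.
Offset 18: leading byte 0xC2 = 11000010 → 2-byte char #7 = C2 B7.
Leading byte 0xC2 = 11000010 matches 110xxxxx → 2-byte sequence.
Byte 1: 0xC2 = 11000010, payload 00010 (5 bits).
Byte 2: 0xB7 = 10110111 (10xxxxxx ✓), payload 110111.
Concatenate: 00010110111 = 0xB7 (11 bits → U+00B7).

U+00B7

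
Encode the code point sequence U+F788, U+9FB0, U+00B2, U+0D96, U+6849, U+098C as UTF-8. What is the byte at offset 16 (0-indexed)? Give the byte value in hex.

U+F788 → 3-byte form EF 9E 88 at offsets 0–2.
U+9FB0 → 3-byte form E9 BE B0 at offsets 3–5.
U+00B2 → 2-byte form C2 B2 at offsets 6–7.
U+0D96 → 3-byte form E0 B6 96 at offsets 8–10.
U+6849 → 3-byte form E6 A1 89 at offsets 11–13.
U+098C → 3-byte form E0 A6 8C at offsets 14–16.
Offset 16 falls in char 6's range; it's byte 3 of E0 A6 8C = 0x8C.

0x8C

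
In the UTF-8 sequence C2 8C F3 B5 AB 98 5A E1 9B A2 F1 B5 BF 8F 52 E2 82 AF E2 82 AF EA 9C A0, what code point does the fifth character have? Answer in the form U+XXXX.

U+75FCF

Offset 0: leading byte 0xC2 = 11000010 → 2-byte char #1 = C2 8C.
Offset 2: leading byte 0xF3 = 11110011 → 4-byte char #2 = F3 B5 AB 98.
Offset 6: leading byte 0x5A = 01011010 → 1-byte char #3 = 5A.
Offset 7: leading byte 0xE1 = 11100001 → 3-byte char #4 = E1 9B A2.
Offset 10: leading byte 0xF1 = 11110001 → 4-byte char #5 = F1 B5 BF 8F.
Leading byte 0xF1 = 11110001 matches 11110xxx → 4-byte sequence.
Byte 1: 0xF1 = 11110001, payload 001 (3 bits).
Byte 2: 0xB5 = 10110101 (10xxxxxx ✓), payload 110101.
Byte 3: 0xBF = 10111111 (10xxxxxx ✓), payload 111111.
Byte 4: 0x8F = 10001111 (10xxxxxx ✓), payload 001111.
Concatenate: 001110101111111001111 = 0x75FCF (21 bits → U+75FCF).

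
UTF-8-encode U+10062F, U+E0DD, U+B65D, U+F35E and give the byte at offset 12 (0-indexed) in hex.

U+10062F → 4-byte form F4 80 98 AF at offsets 0–3.
U+E0DD → 3-byte form EE 83 9D at offsets 4–6.
U+B65D → 3-byte form EB 99 9D at offsets 7–9.
U+F35E → 3-byte form EF 8D 9E at offsets 10–12.
Offset 12 falls in char 4's range; it's byte 3 of EF 8D 9E = 0x9E.

0x9E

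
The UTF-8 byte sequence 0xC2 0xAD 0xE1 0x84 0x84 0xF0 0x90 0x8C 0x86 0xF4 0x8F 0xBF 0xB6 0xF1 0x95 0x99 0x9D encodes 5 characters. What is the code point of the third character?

U+10306

Offset 0: leading byte 0xC2 = 11000010 → 2-byte char #1 = C2 AD.
Offset 2: leading byte 0xE1 = 11100001 → 3-byte char #2 = E1 84 84.
Offset 5: leading byte 0xF0 = 11110000 → 4-byte char #3 = F0 90 8C 86.
Leading byte 0xF0 = 11110000 matches 11110xxx → 4-byte sequence.
Byte 1: 0xF0 = 11110000, payload 000 (3 bits).
Byte 2: 0x90 = 10010000 (10xxxxxx ✓), payload 010000.
Byte 3: 0x8C = 10001100 (10xxxxxx ✓), payload 001100.
Byte 4: 0x86 = 10000110 (10xxxxxx ✓), payload 000110.
Concatenate: 000010000001100000110 = 0x10306 (21 bits → U+10306).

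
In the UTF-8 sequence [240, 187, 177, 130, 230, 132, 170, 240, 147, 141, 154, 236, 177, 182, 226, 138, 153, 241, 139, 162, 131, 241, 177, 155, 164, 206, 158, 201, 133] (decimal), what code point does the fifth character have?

U+2299

Offset 0: leading byte 0xF0 = 11110000 → 4-byte char #1 = F0 BB B1 82.
Offset 4: leading byte 0xE6 = 11100110 → 3-byte char #2 = E6 84 AA.
Offset 7: leading byte 0xF0 = 11110000 → 4-byte char #3 = F0 93 8D 9A.
Offset 11: leading byte 0xEC = 11101100 → 3-byte char #4 = EC B1 B6.
Offset 14: leading byte 0xE2 = 11100010 → 3-byte char #5 = E2 8A 99.
Leading byte 0xE2 = 11100010 matches 1110xxxx → 3-byte sequence.
Byte 1: 0xE2 = 11100010, payload 0010 (4 bits).
Byte 2: 0x8A = 10001010 (10xxxxxx ✓), payload 001010.
Byte 3: 0x99 = 10011001 (10xxxxxx ✓), payload 011001.
Concatenate: 0010001010011001 = 0x2299 (16 bits → U+2299).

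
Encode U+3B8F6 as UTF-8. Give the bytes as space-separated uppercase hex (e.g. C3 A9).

U+3B8F6 = 0x3B8F6 = 243958 decimal. In range U+10000–U+10FFFF → 4-byte form: 11110xxx 10xxxxxx 10xxxxxx 10xxxxxx.
Binary (21 bits): 000111011100011110110.
Split 3+6+6+6: 000 | 111011 | 100011 | 110110.
Byte 1: 11110000 = 0xF0.
Byte 2: 10111011 = 0xBB.
Byte 3: 10100011 = 0xA3.
Byte 4: 10110110 = 0xB6.

F0 BB A3 B6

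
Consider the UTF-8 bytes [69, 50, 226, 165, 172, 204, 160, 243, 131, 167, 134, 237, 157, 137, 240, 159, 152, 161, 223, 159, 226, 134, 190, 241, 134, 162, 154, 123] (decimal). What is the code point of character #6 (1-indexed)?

Offset 0: leading byte 0x45 = 01000101 → 1-byte char #1 = 45.
Offset 1: leading byte 0x32 = 00110010 → 1-byte char #2 = 32.
Offset 2: leading byte 0xE2 = 11100010 → 3-byte char #3 = E2 A5 AC.
Offset 5: leading byte 0xCC = 11001100 → 2-byte char #4 = CC A0.
Offset 7: leading byte 0xF3 = 11110011 → 4-byte char #5 = F3 83 A7 86.
Offset 11: leading byte 0xED = 11101101 → 3-byte char #6 = ED 9D 89.
Leading byte 0xED = 11101101 matches 1110xxxx → 3-byte sequence.
Byte 1: 0xED = 11101101, payload 1101 (4 bits).
Byte 2: 0x9D = 10011101 (10xxxxxx ✓), payload 011101.
Byte 3: 0x89 = 10001001 (10xxxxxx ✓), payload 001001.
Concatenate: 1101011101001001 = 0xD749 (16 bits → U+D749).

U+D749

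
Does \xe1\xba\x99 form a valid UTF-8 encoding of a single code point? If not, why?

Leading byte 0xE1 = 11100001 → 3-byte form.
Continuation bytes 0xBA=10111010, 0x99=10011001 all match 10xxxxxx.
Decoded value 0x1E99 is ≥ 0x800 (shortest form) and not a surrogate.

valid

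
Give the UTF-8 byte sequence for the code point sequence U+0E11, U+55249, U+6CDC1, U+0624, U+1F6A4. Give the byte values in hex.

U+0E11: 3-byte form → E0 B8 91.
U+55249: 4-byte form → F1 95 89 89.
U+6CDC1: 4-byte form → F1 AC B7 81.
U+0624: 2-byte form → D8 A4.
U+1F6A4: 4-byte form → F0 9F 9A A4.
Concatenated (17 bytes): E0 B8 91 F1 95 89 89 F1 AC B7 81 D8 A4 F0 9F 9A A4.

E0 B8 91 F1 95 89 89 F1 AC B7 81 D8 A4 F0 9F 9A A4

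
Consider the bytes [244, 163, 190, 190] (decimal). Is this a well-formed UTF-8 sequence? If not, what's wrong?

invalid (encodes a value above U+10FFFF)

Leading byte 0xF4 = 11110100 → 4-byte form.
Payload = 0x123FBE, which exceeds U+10FFFF, the maximum Unicode code point. (Leading bytes F5–FF, or F4 followed by ≥ 0x90, are invalid.)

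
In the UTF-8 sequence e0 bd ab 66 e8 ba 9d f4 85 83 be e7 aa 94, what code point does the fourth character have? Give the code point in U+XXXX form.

Offset 0: leading byte 0xE0 = 11100000 → 3-byte char #1 = E0 BD AB.
Offset 3: leading byte 0x66 = 01100110 → 1-byte char #2 = 66.
Offset 4: leading byte 0xE8 = 11101000 → 3-byte char #3 = E8 BA 9D.
Offset 7: leading byte 0xF4 = 11110100 → 4-byte char #4 = F4 85 83 BE.
Leading byte 0xF4 = 11110100 matches 11110xxx → 4-byte sequence.
Byte 1: 0xF4 = 11110100, payload 100 (3 bits).
Byte 2: 0x85 = 10000101 (10xxxxxx ✓), payload 000101.
Byte 3: 0x83 = 10000011 (10xxxxxx ✓), payload 000011.
Byte 4: 0xBE = 10111110 (10xxxxxx ✓), payload 111110.
Concatenate: 100000101000011111110 = 0x1050FE (21 bits → U+1050FE).

U+1050FE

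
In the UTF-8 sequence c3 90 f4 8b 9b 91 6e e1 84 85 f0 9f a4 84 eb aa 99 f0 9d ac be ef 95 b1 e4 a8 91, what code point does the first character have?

U+00D0

Offset 0: leading byte 0xC3 = 11000011 → 2-byte char #1 = C3 90.
Leading byte 0xC3 = 11000011 matches 110xxxxx → 2-byte sequence.
Byte 1: 0xC3 = 11000011, payload 00011 (5 bits).
Byte 2: 0x90 = 10010000 (10xxxxxx ✓), payload 010000.
Concatenate: 00011010000 = 0xD0 (11 bits → U+00D0).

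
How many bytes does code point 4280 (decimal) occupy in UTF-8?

3

U+10B8 = 0x10B8. UTF-8 uses 1 byte below 0x80, 2 below 0x800, 3 below 0x10000, 4 up to 0x10FFFF. 0x10B8 is in U+0800–U+FFFF → 3 bytes.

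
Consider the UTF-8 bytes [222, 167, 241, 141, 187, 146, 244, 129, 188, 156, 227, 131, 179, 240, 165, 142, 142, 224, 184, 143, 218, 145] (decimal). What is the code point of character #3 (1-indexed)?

Offset 0: leading byte 0xDE = 11011110 → 2-byte char #1 = DE A7.
Offset 2: leading byte 0xF1 = 11110001 → 4-byte char #2 = F1 8D BB 92.
Offset 6: leading byte 0xF4 = 11110100 → 4-byte char #3 = F4 81 BC 9C.
Leading byte 0xF4 = 11110100 matches 11110xxx → 4-byte sequence.
Byte 1: 0xF4 = 11110100, payload 100 (3 bits).
Byte 2: 0x81 = 10000001 (10xxxxxx ✓), payload 000001.
Byte 3: 0xBC = 10111100 (10xxxxxx ✓), payload 111100.
Byte 4: 0x9C = 10011100 (10xxxxxx ✓), payload 011100.
Concatenate: 100000001111100011100 = 0x101F1C (21 bits → U+101F1C).

U+101F1C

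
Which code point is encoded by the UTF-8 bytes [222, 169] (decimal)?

Leading byte 0xDE = 11011110 matches 110xxxxx → 2-byte sequence.
Byte 1: 0xDE = 11011110, payload 11110 (5 bits).
Byte 2: 0xA9 = 10101001 (10xxxxxx ✓), payload 101001.
Concatenate: 11110101001 = 0x7A9 (11 bits → U+07A9).

U+07A9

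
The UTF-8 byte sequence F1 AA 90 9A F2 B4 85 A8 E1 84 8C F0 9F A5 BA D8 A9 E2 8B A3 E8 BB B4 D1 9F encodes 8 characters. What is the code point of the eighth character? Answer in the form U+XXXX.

Offset 0: leading byte 0xF1 = 11110001 → 4-byte char #1 = F1 AA 90 9A.
Offset 4: leading byte 0xF2 = 11110010 → 4-byte char #2 = F2 B4 85 A8.
Offset 8: leading byte 0xE1 = 11100001 → 3-byte char #3 = E1 84 8C.
Offset 11: leading byte 0xF0 = 11110000 → 4-byte char #4 = F0 9F A5 BA.
Offset 15: leading byte 0xD8 = 11011000 → 2-byte char #5 = D8 A9.
Offset 17: leading byte 0xE2 = 11100010 → 3-byte char #6 = E2 8B A3.
Offset 20: leading byte 0xE8 = 11101000 → 3-byte char #7 = E8 BB B4.
Offset 23: leading byte 0xD1 = 11010001 → 2-byte char #8 = D1 9F.
Leading byte 0xD1 = 11010001 matches 110xxxxx → 2-byte sequence.
Byte 1: 0xD1 = 11010001, payload 10001 (5 bits).
Byte 2: 0x9F = 10011111 (10xxxxxx ✓), payload 011111.
Concatenate: 10001011111 = 0x45F (11 bits → U+045F).

U+045F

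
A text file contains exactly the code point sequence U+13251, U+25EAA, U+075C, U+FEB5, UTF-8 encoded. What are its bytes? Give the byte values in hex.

U+13251: 4-byte form → F0 93 89 91.
U+25EAA: 4-byte form → F0 A5 BA AA.
U+075C: 2-byte form → DD 9C.
U+FEB5: 3-byte form → EF BA B5.
Concatenated (13 bytes): F0 93 89 91 F0 A5 BA AA DD 9C EF BA B5.

F0 93 89 91 F0 A5 BA AA DD 9C EF BA B5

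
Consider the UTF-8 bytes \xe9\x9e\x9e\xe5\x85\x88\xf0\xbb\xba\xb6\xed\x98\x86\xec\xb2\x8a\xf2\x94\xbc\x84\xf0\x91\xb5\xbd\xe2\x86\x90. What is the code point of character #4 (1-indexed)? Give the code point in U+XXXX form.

Offset 0: leading byte 0xE9 = 11101001 → 3-byte char #1 = E9 9E 9E.
Offset 3: leading byte 0xE5 = 11100101 → 3-byte char #2 = E5 85 88.
Offset 6: leading byte 0xF0 = 11110000 → 4-byte char #3 = F0 BB BA B6.
Offset 10: leading byte 0xED = 11101101 → 3-byte char #4 = ED 98 86.
Leading byte 0xED = 11101101 matches 1110xxxx → 3-byte sequence.
Byte 1: 0xED = 11101101, payload 1101 (4 bits).
Byte 2: 0x98 = 10011000 (10xxxxxx ✓), payload 011000.
Byte 3: 0x86 = 10000110 (10xxxxxx ✓), payload 000110.
Concatenate: 1101011000000110 = 0xD606 (16 bits → U+D606).

U+D606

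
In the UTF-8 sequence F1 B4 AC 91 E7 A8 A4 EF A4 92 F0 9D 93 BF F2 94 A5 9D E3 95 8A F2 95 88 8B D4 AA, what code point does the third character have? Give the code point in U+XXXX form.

Offset 0: leading byte 0xF1 = 11110001 → 4-byte char #1 = F1 B4 AC 91.
Offset 4: leading byte 0xE7 = 11100111 → 3-byte char #2 = E7 A8 A4.
Offset 7: leading byte 0xEF = 11101111 → 3-byte char #3 = EF A4 92.
Leading byte 0xEF = 11101111 matches 1110xxxx → 3-byte sequence.
Byte 1: 0xEF = 11101111, payload 1111 (4 bits).
Byte 2: 0xA4 = 10100100 (10xxxxxx ✓), payload 100100.
Byte 3: 0x92 = 10010010 (10xxxxxx ✓), payload 010010.
Concatenate: 1111100100010010 = 0xF912 (16 bits → U+F912).

U+F912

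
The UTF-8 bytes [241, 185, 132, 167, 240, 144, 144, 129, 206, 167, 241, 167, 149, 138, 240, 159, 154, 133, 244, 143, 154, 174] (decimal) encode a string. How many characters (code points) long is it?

Byte at offset 0: 0xF1 = 11110001 → 4-byte char (#1). Advance 4.
Byte at offset 4: 0xF0 = 11110000 → 4-byte char (#2). Advance 4.
Byte at offset 8: 0xCE = 11001110 → 2-byte char (#3). Advance 2.
Byte at offset 10: 0xF1 = 11110001 → 4-byte char (#4). Advance 4.
Byte at offset 14: 0xF0 = 11110000 → 4-byte char (#5). Advance 4.
Byte at offset 18: 0xF4 = 11110100 → 4-byte char (#6). Advance 4.
Reached end at offset 22 after 6 code points.

6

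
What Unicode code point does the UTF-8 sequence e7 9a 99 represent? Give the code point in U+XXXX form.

U+7699

Leading byte 0xE7 = 11100111 matches 1110xxxx → 3-byte sequence.
Byte 1: 0xE7 = 11100111, payload 0111 (4 bits).
Byte 2: 0x9A = 10011010 (10xxxxxx ✓), payload 011010.
Byte 3: 0x99 = 10011001 (10xxxxxx ✓), payload 011001.
Concatenate: 0111011010011001 = 0x7699 (16 bits → U+7699).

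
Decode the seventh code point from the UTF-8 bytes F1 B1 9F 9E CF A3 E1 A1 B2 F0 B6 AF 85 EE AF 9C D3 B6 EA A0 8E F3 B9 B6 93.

Offset 0: leading byte 0xF1 = 11110001 → 4-byte char #1 = F1 B1 9F 9E.
Offset 4: leading byte 0xCF = 11001111 → 2-byte char #2 = CF A3.
Offset 6: leading byte 0xE1 = 11100001 → 3-byte char #3 = E1 A1 B2.
Offset 9: leading byte 0xF0 = 11110000 → 4-byte char #4 = F0 B6 AF 85.
Offset 13: leading byte 0xEE = 11101110 → 3-byte char #5 = EE AF 9C.
Offset 16: leading byte 0xD3 = 11010011 → 2-byte char #6 = D3 B6.
Offset 18: leading byte 0xEA = 11101010 → 3-byte char #7 = EA A0 8E.
Leading byte 0xEA = 11101010 matches 1110xxxx → 3-byte sequence.
Byte 1: 0xEA = 11101010, payload 1010 (4 bits).
Byte 2: 0xA0 = 10100000 (10xxxxxx ✓), payload 100000.
Byte 3: 0x8E = 10001110 (10xxxxxx ✓), payload 001110.
Concatenate: 1010100000001110 = 0xA80E (16 bits → U+A80E).

U+A80E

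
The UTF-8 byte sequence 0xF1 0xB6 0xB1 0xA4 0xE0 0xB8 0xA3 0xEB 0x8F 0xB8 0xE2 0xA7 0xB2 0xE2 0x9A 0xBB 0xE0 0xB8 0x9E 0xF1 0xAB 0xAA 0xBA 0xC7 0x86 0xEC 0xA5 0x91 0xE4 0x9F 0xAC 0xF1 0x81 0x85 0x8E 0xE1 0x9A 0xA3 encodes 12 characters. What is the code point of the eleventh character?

U+4114E

Offset 0: leading byte 0xF1 = 11110001 → 4-byte char #1 = F1 B6 B1 A4.
Offset 4: leading byte 0xE0 = 11100000 → 3-byte char #2 = E0 B8 A3.
Offset 7: leading byte 0xEB = 11101011 → 3-byte char #3 = EB 8F B8.
Offset 10: leading byte 0xE2 = 11100010 → 3-byte char #4 = E2 A7 B2.
Offset 13: leading byte 0xE2 = 11100010 → 3-byte char #5 = E2 9A BB.
Offset 16: leading byte 0xE0 = 11100000 → 3-byte char #6 = E0 B8 9E.
Offset 19: leading byte 0xF1 = 11110001 → 4-byte char #7 = F1 AB AA BA.
Offset 23: leading byte 0xC7 = 11000111 → 2-byte char #8 = C7 86.
Offset 25: leading byte 0xEC = 11101100 → 3-byte char #9 = EC A5 91.
Offset 28: leading byte 0xE4 = 11100100 → 3-byte char #10 = E4 9F AC.
Offset 31: leading byte 0xF1 = 11110001 → 4-byte char #11 = F1 81 85 8E.
Leading byte 0xF1 = 11110001 matches 11110xxx → 4-byte sequence.
Byte 1: 0xF1 = 11110001, payload 001 (3 bits).
Byte 2: 0x81 = 10000001 (10xxxxxx ✓), payload 000001.
Byte 3: 0x85 = 10000101 (10xxxxxx ✓), payload 000101.
Byte 4: 0x8E = 10001110 (10xxxxxx ✓), payload 001110.
Concatenate: 001000001000101001110 = 0x4114E (21 bits → U+4114E).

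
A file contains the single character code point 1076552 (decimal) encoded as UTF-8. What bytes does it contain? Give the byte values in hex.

U+106D48 = 0x106D48 = 1076552 decimal. In range U+10000–U+10FFFF → 4-byte form: 11110xxx 10xxxxxx 10xxxxxx 10xxxxxx.
Binary (21 bits): 100000110110101001000.
Split 3+6+6+6: 100 | 000110 | 110101 | 001000.
Byte 1: 11110100 = 0xF4.
Byte 2: 10000110 = 0x86.
Byte 3: 10110101 = 0xB5.
Byte 4: 10001000 = 0x88.

F4 86 B5 88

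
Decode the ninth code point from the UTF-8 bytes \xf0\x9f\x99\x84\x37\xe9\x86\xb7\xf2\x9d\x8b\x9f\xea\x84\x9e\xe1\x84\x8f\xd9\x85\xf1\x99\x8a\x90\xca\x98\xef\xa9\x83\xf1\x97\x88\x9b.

Offset 0: leading byte 0xF0 = 11110000 → 4-byte char #1 = F0 9F 99 84.
Offset 4: leading byte 0x37 = 00110111 → 1-byte char #2 = 37.
Offset 5: leading byte 0xE9 = 11101001 → 3-byte char #3 = E9 86 B7.
Offset 8: leading byte 0xF2 = 11110010 → 4-byte char #4 = F2 9D 8B 9F.
Offset 12: leading byte 0xEA = 11101010 → 3-byte char #5 = EA 84 9E.
Offset 15: leading byte 0xE1 = 11100001 → 3-byte char #6 = E1 84 8F.
Offset 18: leading byte 0xD9 = 11011001 → 2-byte char #7 = D9 85.
Offset 20: leading byte 0xF1 = 11110001 → 4-byte char #8 = F1 99 8A 90.
Offset 24: leading byte 0xCA = 11001010 → 2-byte char #9 = CA 98.
Leading byte 0xCA = 11001010 matches 110xxxxx → 2-byte sequence.
Byte 1: 0xCA = 11001010, payload 01010 (5 bits).
Byte 2: 0x98 = 10011000 (10xxxxxx ✓), payload 011000.
Concatenate: 01010011000 = 0x298 (11 bits → U+0298).

U+0298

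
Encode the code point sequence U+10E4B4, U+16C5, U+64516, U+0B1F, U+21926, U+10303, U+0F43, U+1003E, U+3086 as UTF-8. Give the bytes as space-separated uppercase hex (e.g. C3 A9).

F4 8E 92 B4 E1 9B 85 F1 A4 94 96 E0 AC 9F F0 A1 A4 A6 F0 90 8C 83 E0 BD 83 F0 90 80 BE E3 82 86

U+10E4B4: 4-byte form → F4 8E 92 B4.
U+16C5: 3-byte form → E1 9B 85.
U+64516: 4-byte form → F1 A4 94 96.
U+0B1F: 3-byte form → E0 AC 9F.
U+21926: 4-byte form → F0 A1 A4 A6.
U+10303: 4-byte form → F0 90 8C 83.
U+0F43: 3-byte form → E0 BD 83.
U+1003E: 4-byte form → F0 90 80 BE.
U+3086: 3-byte form → E3 82 86.
Concatenated (32 bytes): F4 8E 92 B4 E1 9B 85 F1 A4 94 96 E0 AC 9F F0 A1 A4 A6 F0 90 8C 83 E0 BD 83 F0 90 80 BE E3 82 86.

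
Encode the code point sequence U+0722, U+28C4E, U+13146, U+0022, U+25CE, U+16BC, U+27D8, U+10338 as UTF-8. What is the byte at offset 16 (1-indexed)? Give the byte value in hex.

0x9A

1-indexed offset 16 is 0-indexed offset 15.
U+0722 → 2-byte form DC A2 at offsets 0–1.
U+28C4E → 4-byte form F0 A8 B1 8E at offsets 2–5.
U+13146 → 4-byte form F0 93 85 86 at offsets 6–9.
U+0022 → 1-byte form 22 at offsets 10–10.
U+25CE → 3-byte form E2 97 8E at offsets 11–13.
U+16BC → 3-byte form E1 9A BC at offsets 14–16.
Offset 15 falls in char 6's range; it's byte 2 of E1 9A BC = 0x9A.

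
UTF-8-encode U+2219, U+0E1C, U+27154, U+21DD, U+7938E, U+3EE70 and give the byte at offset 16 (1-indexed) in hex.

1-indexed offset 16 is 0-indexed offset 15.
U+2219 → 3-byte form E2 88 99 at offsets 0–2.
U+0E1C → 3-byte form E0 B8 9C at offsets 3–5.
U+27154 → 4-byte form F0 A7 85 94 at offsets 6–9.
U+21DD → 3-byte form E2 87 9D at offsets 10–12.
U+7938E → 4-byte form F1 B9 8E 8E at offsets 13–16.
Offset 15 falls in char 5's range; it's byte 3 of F1 B9 8E 8E = 0x8E.

0x8E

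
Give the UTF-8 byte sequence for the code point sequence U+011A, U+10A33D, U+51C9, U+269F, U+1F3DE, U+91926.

C4 9A F4 8A 8C BD E5 87 89 E2 9A 9F F0 9F 8F 9E F2 91 A4 A6

U+011A: 2-byte form → C4 9A.
U+10A33D: 4-byte form → F4 8A 8C BD.
U+51C9: 3-byte form → E5 87 89.
U+269F: 3-byte form → E2 9A 9F.
U+1F3DE: 4-byte form → F0 9F 8F 9E.
U+91926: 4-byte form → F2 91 A4 A6.
Concatenated (20 bytes): C4 9A F4 8A 8C BD E5 87 89 E2 9A 9F F0 9F 8F 9E F2 91 A4 A6.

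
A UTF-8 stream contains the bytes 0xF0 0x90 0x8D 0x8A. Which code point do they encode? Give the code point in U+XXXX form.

Leading byte 0xF0 = 11110000 matches 11110xxx → 4-byte sequence.
Byte 1: 0xF0 = 11110000, payload 000 (3 bits).
Byte 2: 0x90 = 10010000 (10xxxxxx ✓), payload 010000.
Byte 3: 0x8D = 10001101 (10xxxxxx ✓), payload 001101.
Byte 4: 0x8A = 10001010 (10xxxxxx ✓), payload 001010.
Concatenate: 000010000001101001010 = 0x1034A (21 bits → U+1034A).

U+1034A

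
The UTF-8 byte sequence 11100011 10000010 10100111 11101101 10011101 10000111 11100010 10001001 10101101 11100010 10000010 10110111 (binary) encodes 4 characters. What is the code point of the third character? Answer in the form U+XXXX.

Offset 0: leading byte 0xE3 = 11100011 → 3-byte char #1 = E3 82 A7.
Offset 3: leading byte 0xED = 11101101 → 3-byte char #2 = ED 9D 87.
Offset 6: leading byte 0xE2 = 11100010 → 3-byte char #3 = E2 89 AD.
Leading byte 0xE2 = 11100010 matches 1110xxxx → 3-byte sequence.
Byte 1: 0xE2 = 11100010, payload 0010 (4 bits).
Byte 2: 0x89 = 10001001 (10xxxxxx ✓), payload 001001.
Byte 3: 0xAD = 10101101 (10xxxxxx ✓), payload 101101.
Concatenate: 0010001001101101 = 0x226D (16 bits → U+226D).

U+226D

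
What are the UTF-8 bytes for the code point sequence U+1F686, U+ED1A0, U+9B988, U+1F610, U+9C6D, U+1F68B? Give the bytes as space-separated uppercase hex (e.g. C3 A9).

U+1F686: 4-byte form → F0 9F 9A 86.
U+ED1A0: 4-byte form → F3 AD 86 A0.
U+9B988: 4-byte form → F2 9B A6 88.
U+1F610: 4-byte form → F0 9F 98 90.
U+9C6D: 3-byte form → E9 B1 AD.
U+1F68B: 4-byte form → F0 9F 9A 8B.
Concatenated (23 bytes): F0 9F 9A 86 F3 AD 86 A0 F2 9B A6 88 F0 9F 98 90 E9 B1 AD F0 9F 9A 8B.

F0 9F 9A 86 F3 AD 86 A0 F2 9B A6 88 F0 9F 98 90 E9 B1 AD F0 9F 9A 8B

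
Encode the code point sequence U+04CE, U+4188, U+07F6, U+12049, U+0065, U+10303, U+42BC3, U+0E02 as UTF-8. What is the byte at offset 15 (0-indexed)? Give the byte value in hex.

U+04CE → 2-byte form D3 8E at offsets 0–1.
U+4188 → 3-byte form E4 86 88 at offsets 2–4.
U+07F6 → 2-byte form DF B6 at offsets 5–6.
U+12049 → 4-byte form F0 92 81 89 at offsets 7–10.
U+0065 → 1-byte form 65 at offsets 11–11.
U+10303 → 4-byte form F0 90 8C 83 at offsets 12–15.
Offset 15 falls in char 6's range; it's byte 4 of F0 90 8C 83 = 0x83.

0x83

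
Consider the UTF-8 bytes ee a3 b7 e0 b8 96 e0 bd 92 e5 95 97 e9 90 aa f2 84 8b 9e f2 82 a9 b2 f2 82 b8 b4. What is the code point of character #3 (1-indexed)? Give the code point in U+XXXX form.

Offset 0: leading byte 0xEE = 11101110 → 3-byte char #1 = EE A3 B7.
Offset 3: leading byte 0xE0 = 11100000 → 3-byte char #2 = E0 B8 96.
Offset 6: leading byte 0xE0 = 11100000 → 3-byte char #3 = E0 BD 92.
Leading byte 0xE0 = 11100000 matches 1110xxxx → 3-byte sequence.
Byte 1: 0xE0 = 11100000, payload 0000 (4 bits).
Byte 2: 0xBD = 10111101 (10xxxxxx ✓), payload 111101.
Byte 3: 0x92 = 10010010 (10xxxxxx ✓), payload 010010.
Concatenate: 0000111101010010 = 0xF52 (16 bits → U+0F52).

U+0F52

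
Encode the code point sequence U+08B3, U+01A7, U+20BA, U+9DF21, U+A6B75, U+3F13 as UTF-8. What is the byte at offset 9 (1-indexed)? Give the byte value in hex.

0xF2

1-indexed offset 9 is 0-indexed offset 8.
U+08B3 → 3-byte form E0 A2 B3 at offsets 0–2.
U+01A7 → 2-byte form C6 A7 at offsets 3–4.
U+20BA → 3-byte form E2 82 BA at offsets 5–7.
U+9DF21 → 4-byte form F2 9D BC A1 at offsets 8–11.
Offset 8 falls in char 4's range; it's byte 1 of F2 9D BC A1 = 0xF2.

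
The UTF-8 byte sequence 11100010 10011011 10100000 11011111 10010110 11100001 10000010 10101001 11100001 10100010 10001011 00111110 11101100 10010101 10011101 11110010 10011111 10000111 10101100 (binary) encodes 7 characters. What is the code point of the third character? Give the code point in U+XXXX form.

U+10A9

Offset 0: leading byte 0xE2 = 11100010 → 3-byte char #1 = E2 9B A0.
Offset 3: leading byte 0xDF = 11011111 → 2-byte char #2 = DF 96.
Offset 5: leading byte 0xE1 = 11100001 → 3-byte char #3 = E1 82 A9.
Leading byte 0xE1 = 11100001 matches 1110xxxx → 3-byte sequence.
Byte 1: 0xE1 = 11100001, payload 0001 (4 bits).
Byte 2: 0x82 = 10000010 (10xxxxxx ✓), payload 000010.
Byte 3: 0xA9 = 10101001 (10xxxxxx ✓), payload 101001.
Concatenate: 0001000010101001 = 0x10A9 (16 bits → U+10A9).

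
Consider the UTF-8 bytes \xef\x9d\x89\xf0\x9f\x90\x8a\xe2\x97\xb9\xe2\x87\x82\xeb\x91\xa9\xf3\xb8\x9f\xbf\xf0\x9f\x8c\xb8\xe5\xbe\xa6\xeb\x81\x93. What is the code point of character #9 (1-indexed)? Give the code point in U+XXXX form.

U+B053

Offset 0: leading byte 0xEF = 11101111 → 3-byte char #1 = EF 9D 89.
Offset 3: leading byte 0xF0 = 11110000 → 4-byte char #2 = F0 9F 90 8A.
Offset 7: leading byte 0xE2 = 11100010 → 3-byte char #3 = E2 97 B9.
Offset 10: leading byte 0xE2 = 11100010 → 3-byte char #4 = E2 87 82.
Offset 13: leading byte 0xEB = 11101011 → 3-byte char #5 = EB 91 A9.
Offset 16: leading byte 0xF3 = 11110011 → 4-byte char #6 = F3 B8 9F BF.
Offset 20: leading byte 0xF0 = 11110000 → 4-byte char #7 = F0 9F 8C B8.
Offset 24: leading byte 0xE5 = 11100101 → 3-byte char #8 = E5 BE A6.
Offset 27: leading byte 0xEB = 11101011 → 3-byte char #9 = EB 81 93.
Leading byte 0xEB = 11101011 matches 1110xxxx → 3-byte sequence.
Byte 1: 0xEB = 11101011, payload 1011 (4 bits).
Byte 2: 0x81 = 10000001 (10xxxxxx ✓), payload 000001.
Byte 3: 0x93 = 10010011 (10xxxxxx ✓), payload 010011.
Concatenate: 1011000001010011 = 0xB053 (16 bits → U+B053).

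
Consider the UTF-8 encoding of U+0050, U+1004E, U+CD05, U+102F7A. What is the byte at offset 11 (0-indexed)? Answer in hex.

U+0050 → 1-byte form 50 at offsets 0–0.
U+1004E → 4-byte form F0 90 81 8E at offsets 1–4.
U+CD05 → 3-byte form EC B4 85 at offsets 5–7.
U+102F7A → 4-byte form F4 82 BD BA at offsets 8–11.
Offset 11 falls in char 4's range; it's byte 4 of F4 82 BD BA = 0xBA.

0xBA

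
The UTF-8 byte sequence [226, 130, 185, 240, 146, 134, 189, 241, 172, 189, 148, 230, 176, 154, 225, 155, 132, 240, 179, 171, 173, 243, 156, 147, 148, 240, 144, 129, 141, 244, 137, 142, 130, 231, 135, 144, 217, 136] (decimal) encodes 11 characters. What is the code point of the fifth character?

Offset 0: leading byte 0xE2 = 11100010 → 3-byte char #1 = E2 82 B9.
Offset 3: leading byte 0xF0 = 11110000 → 4-byte char #2 = F0 92 86 BD.
Offset 7: leading byte 0xF1 = 11110001 → 4-byte char #3 = F1 AC BD 94.
Offset 11: leading byte 0xE6 = 11100110 → 3-byte char #4 = E6 B0 9A.
Offset 14: leading byte 0xE1 = 11100001 → 3-byte char #5 = E1 9B 84.
Leading byte 0xE1 = 11100001 matches 1110xxxx → 3-byte sequence.
Byte 1: 0xE1 = 11100001, payload 0001 (4 bits).
Byte 2: 0x9B = 10011011 (10xxxxxx ✓), payload 011011.
Byte 3: 0x84 = 10000100 (10xxxxxx ✓), payload 000100.
Concatenate: 0001011011000100 = 0x16C4 (16 bits → U+16C4).

U+16C4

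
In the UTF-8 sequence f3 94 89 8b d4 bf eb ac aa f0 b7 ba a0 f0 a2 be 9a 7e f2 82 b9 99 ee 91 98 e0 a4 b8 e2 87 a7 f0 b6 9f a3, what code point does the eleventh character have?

U+367E3

Offset 0: leading byte 0xF3 = 11110011 → 4-byte char #1 = F3 94 89 8B.
Offset 4: leading byte 0xD4 = 11010100 → 2-byte char #2 = D4 BF.
Offset 6: leading byte 0xEB = 11101011 → 3-byte char #3 = EB AC AA.
Offset 9: leading byte 0xF0 = 11110000 → 4-byte char #4 = F0 B7 BA A0.
Offset 13: leading byte 0xF0 = 11110000 → 4-byte char #5 = F0 A2 BE 9A.
Offset 17: leading byte 0x7E = 01111110 → 1-byte char #6 = 7E.
Offset 18: leading byte 0xF2 = 11110010 → 4-byte char #7 = F2 82 B9 99.
Offset 22: leading byte 0xEE = 11101110 → 3-byte char #8 = EE 91 98.
Offset 25: leading byte 0xE0 = 11100000 → 3-byte char #9 = E0 A4 B8.
Offset 28: leading byte 0xE2 = 11100010 → 3-byte char #10 = E2 87 A7.
Offset 31: leading byte 0xF0 = 11110000 → 4-byte char #11 = F0 B6 9F A3.
Leading byte 0xF0 = 11110000 matches 11110xxx → 4-byte sequence.
Byte 1: 0xF0 = 11110000, payload 000 (3 bits).
Byte 2: 0xB6 = 10110110 (10xxxxxx ✓), payload 110110.
Byte 3: 0x9F = 10011111 (10xxxxxx ✓), payload 011111.
Byte 4: 0xA3 = 10100011 (10xxxxxx ✓), payload 100011.
Concatenate: 000110110011111100011 = 0x367E3 (21 bits → U+367E3).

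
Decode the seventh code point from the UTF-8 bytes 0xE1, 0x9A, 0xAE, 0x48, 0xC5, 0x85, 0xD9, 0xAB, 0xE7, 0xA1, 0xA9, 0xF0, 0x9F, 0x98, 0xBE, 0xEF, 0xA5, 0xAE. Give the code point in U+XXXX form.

U+F96E

Offset 0: leading byte 0xE1 = 11100001 → 3-byte char #1 = E1 9A AE.
Offset 3: leading byte 0x48 = 01001000 → 1-byte char #2 = 48.
Offset 4: leading byte 0xC5 = 11000101 → 2-byte char #3 = C5 85.
Offset 6: leading byte 0xD9 = 11011001 → 2-byte char #4 = D9 AB.
Offset 8: leading byte 0xE7 = 11100111 → 3-byte char #5 = E7 A1 A9.
Offset 11: leading byte 0xF0 = 11110000 → 4-byte char #6 = F0 9F 98 BE.
Offset 15: leading byte 0xEF = 11101111 → 3-byte char #7 = EF A5 AE.
Leading byte 0xEF = 11101111 matches 1110xxxx → 3-byte sequence.
Byte 1: 0xEF = 11101111, payload 1111 (4 bits).
Byte 2: 0xA5 = 10100101 (10xxxxxx ✓), payload 100101.
Byte 3: 0xAE = 10101110 (10xxxxxx ✓), payload 101110.
Concatenate: 1111100101101110 = 0xF96E (16 bits → U+F96E).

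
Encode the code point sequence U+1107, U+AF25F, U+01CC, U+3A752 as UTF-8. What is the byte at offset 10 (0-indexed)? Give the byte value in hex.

U+1107 → 3-byte form E1 84 87 at offsets 0–2.
U+AF25F → 4-byte form F2 AF 89 9F at offsets 3–6.
U+01CC → 2-byte form C7 8C at offsets 7–8.
U+3A752 → 4-byte form F0 BA 9D 92 at offsets 9–12.
Offset 10 falls in char 4's range; it's byte 2 of F0 BA 9D 92 = 0xBA.

0xBA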